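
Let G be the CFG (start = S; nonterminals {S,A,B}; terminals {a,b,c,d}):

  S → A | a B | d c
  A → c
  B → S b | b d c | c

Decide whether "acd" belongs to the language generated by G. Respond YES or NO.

Convert to CNF:
  S -> T1 T2 | T3 B | c
  A -> c
  B -> S T0 | T0 X4 | c
  T0 -> b
  T1 -> d
  T2 -> c
  T3 -> a
  X4 -> T1 T2

CYK fill:
  cell(0,0) a: {T3}  orig:{}
  cell(1,1) c: {A,B,S,T2}  orig:{A,B,S}
  cell(2,2) d: {T1}  orig:{}
  cell(0,1) ac: {S}
  cell(1,2) cd: ∅
  cell(0,2) acd: ∅

S ∉ T[0,2] ⇒ NO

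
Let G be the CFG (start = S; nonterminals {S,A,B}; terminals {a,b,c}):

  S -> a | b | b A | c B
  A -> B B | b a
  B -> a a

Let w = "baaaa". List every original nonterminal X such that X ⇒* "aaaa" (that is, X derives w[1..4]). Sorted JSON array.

Convert to CNF:
  S -> T0 A | T2 B | a | b
  A -> B B | T0 T1
  B -> T1 T1
  T0 -> b
  T1 -> a
  T2 -> c

CYK table (by increasing span) — only the sub-triangle for w[1..4]:
  [1..1]={S,T1}  "a"  orig:{S}
  [2..2]={S,T1}  "a"  orig:{S}
  [3..3]={S,T1}  "a"  orig:{S}
  [4..4]={S,T1}  "a"  orig:{S}
  [1..2]={B}  "aa"
  [2..3]={B}  "aa"
  [3..4]={B}  "aa"
  [1..3]=∅  "aaa"
  [2..4]=∅  "aaa"
  [1..4]={A}  "aaaa"

Original NTs in T[1,4] deriving "aaaa": ["A"]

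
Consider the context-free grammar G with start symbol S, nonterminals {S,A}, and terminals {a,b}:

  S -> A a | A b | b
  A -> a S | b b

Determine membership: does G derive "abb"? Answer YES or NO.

Convert to CNF:
  S -> A T0 | A T1 | b
  A -> T0 S | T1 T1
  T0 -> a
  T1 -> b

Fill CYK table bottom-up:
  cell(0,0) a: {T0}  orig:{}
  cell(1,1) b: {S,T1}  orig:{S}
  cell(2,2) b: {S,T1}  orig:{S}
  cell(0,1) ab: {A}
  cell(1,2) bb: {A}
  cell(0,2) abb: {S}

S ∈ T[0,2] ⇒ YES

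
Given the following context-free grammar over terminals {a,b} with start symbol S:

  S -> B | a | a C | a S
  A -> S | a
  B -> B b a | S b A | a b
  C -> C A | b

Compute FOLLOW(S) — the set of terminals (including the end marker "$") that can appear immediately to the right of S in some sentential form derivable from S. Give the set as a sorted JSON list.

FIRST iteration:
pass 1:
  A via A→a: +{a}
  B via B→a b: +{a}
  C via C→b: +{b}
  S via S→B: +{a}
  S: {a}  A: {a}  B: {a}  C: {b}
pass 2: (no change)
  S: {a}  A: {a}  B: {a}  C: {b}

Compute FOLLOW by fixpoint:
FOLLOW(S) := {$}
round 1:
  B→B b a: FOLLOW(B) ⊇ FIRST(b) = {b}; new: +{b}
  B→S b A: FOLLOW(S) ⊇ FIRST(b) = {b}; new: +{b}
  B→S b A: FOLLOW(A) ⊇ FOLLOW(B) ⊇ {b}; new: +{b}
  C→C A: FOLLOW(C) ⊇ FIRST(A) = {a}; new: +{a}
  C→C A: FOLLOW(A) ⊇ FOLLOW(C) ⊇ {a}; new: +{a}
  S→B: FOLLOW(B) ⊇ FOLLOW(S) ⊇ {$,b}; new: +{$}
  S→a C: FOLLOW(C) ⊇ FOLLOW(S) ⊇ {$,b}; new: +{$,b}
  FOLLOW[S]={$,b}  FOLLOW[A]={a,b}  FOLLOW[B]={$,b}  FOLLOW[C]={$,a,b}
round 2:
  A→S: FOLLOW(S) ⊇ FOLLOW(A) ⊇ {a,b}; new: +{a}
  B→S b A: FOLLOW(A) ⊇ FOLLOW(B) ⊇ {$,b}; new: +{$}
  S→B: FOLLOW(B) ⊇ FOLLOW(S) ⊇ {$,a,b}; new: +{a}
  FOLLOW[S]={$,a,b}  FOLLOW[A]={$,a,b}  FOLLOW[B]={$,a,b}  FOLLOW[C]={$,a,b}
round 3: done
  FOLLOW[S]={$,a,b}  FOLLOW[A]={$,a,b}  FOLLOW[B]={$,a,b}  FOLLOW[C]={$,a,b}

FOLLOW(S) = ["$", "a", "b"]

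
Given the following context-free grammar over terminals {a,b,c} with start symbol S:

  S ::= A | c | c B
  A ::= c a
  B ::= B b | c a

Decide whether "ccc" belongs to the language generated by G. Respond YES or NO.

Convert to CNF:
  S -> T0 B | T0 T1 | c
  A -> T0 T1
  B -> B T2 | T0 T1
  T0 -> c
  T1 -> a
  T2 -> b

CYK table (by increasing span):
  cell(0,0) c: {S,T0}  orig:{S}
  cell(1,1) c: {S,T0}  orig:{S}
  cell(2,2) c: {S,T0}  orig:{S}
  cell(0,1) cc: ∅
  cell(1,2) cc: ∅
  cell(0,2) ccc: ∅

S ∉ T[0,2] ⇒ NO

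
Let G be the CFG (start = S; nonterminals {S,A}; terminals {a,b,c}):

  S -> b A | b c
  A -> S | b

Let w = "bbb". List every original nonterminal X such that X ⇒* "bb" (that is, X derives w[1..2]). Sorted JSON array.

Convert to CNF:
  S -> T0 A | T0 T1
  A -> T0 A | T0 T1 | b
  T0 -> b
  T1 -> c

Fill CYK table bottom-up (cells [i..j] with 1 ≤ i ≤ j ≤ 2 only):
  T[1,1] 'b' = {A,T0}  orig:{A}
  T[2,2] 'b' = {A,T0}  orig:{A}
  T[1,2] 'bb' = {A,S}

Original NTs in T[1,2] deriving "bb": ["A", "S"]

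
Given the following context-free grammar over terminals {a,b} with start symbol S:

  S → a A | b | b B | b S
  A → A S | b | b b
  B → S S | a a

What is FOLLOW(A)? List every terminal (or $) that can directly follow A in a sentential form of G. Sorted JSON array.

FIRST sets, iterate to fixpoint:
pass 1:
  A via A→b: +{b}
  B via B→a a: +{a}
  S via S→a A: +{a}
  S via S→b: +{b}
  FIRST(S)={a,b}  FIRST(A)={b}  FIRST(B)={a}
pass 2:
  B via B→S S: +{b}
  FIRST(S)={a,b}  FIRST(A)={b}  FIRST(B)={a,b}
pass 3: done
  FIRST(S)={a,b}  FIRST(A)={b}  FIRST(B)={a,b}

Compute FOLLOW by fixpoint:
initialize: $ ∈ FOLLOW(S)
iter 1:
  A→A S: FOLLOW(A) ⊇ FIRST(S) = {a,b}; new: +{a,b}
  A→A S: FOLLOW(S) ⊇ FOLLOW(A) ⊇ {a,b}; new: +{a,b}
  S→a A: FOLLOW(A) ⊇ FOLLOW(S) ⊇ {$,a,b}; new: +{$}
  S→b B: FOLLOW(B) ⊇ FOLLOW(S) ⊇ {$,a,b}; new: +{$,a,b}
  FOLLOW[S]={$,a,b}  FOLLOW[A]={$,a,b}  FOLLOW[B]={$,a,b}
iter 2: done
  FOLLOW[S]={$,a,b}  FOLLOW[A]={$,a,b}  FOLLOW[B]={$,a,b}

FOLLOW(A) = ["$", "a", "b"]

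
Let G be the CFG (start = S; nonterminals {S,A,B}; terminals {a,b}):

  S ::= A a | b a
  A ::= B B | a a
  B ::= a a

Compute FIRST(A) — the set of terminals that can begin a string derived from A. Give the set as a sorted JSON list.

FIRST iteration:
iter 1:
  A via A→a a: +{a}
  B via B→a a: +{a}
  S via S→A a: +{a}
  S via S→b a: +{b}
  S: {a,b}  A: {a}  B: {a}
iter 2: (no change)
  S: {a,b}  A: {a}  B: {a}

FIRST(A) = ["a"]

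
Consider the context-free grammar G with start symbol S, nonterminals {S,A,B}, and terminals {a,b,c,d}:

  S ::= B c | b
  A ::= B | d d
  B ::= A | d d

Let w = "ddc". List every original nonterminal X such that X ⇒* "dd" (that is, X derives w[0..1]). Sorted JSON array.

CNF form of G:
  S -> B T1 | b
  A -> T0 T0
  B -> T0 T0
  T0 -> d
  T1 -> c

CYK fill, restricted to cells inside w[0..1]:
  [0..0]={T0}  "d"  orig:{}
  [1..1]={T0}  "d"  orig:{}
  [0..1]={A,B}  "dd"

Original NTs in T[0,1] deriving "dd": ["A", "B"]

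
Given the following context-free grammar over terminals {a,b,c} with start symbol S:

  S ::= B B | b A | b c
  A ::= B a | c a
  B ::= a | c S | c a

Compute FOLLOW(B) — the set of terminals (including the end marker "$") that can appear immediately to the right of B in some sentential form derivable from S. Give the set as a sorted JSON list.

FIRST iteration:
pass 1:
  A via A→c a: +{c}
  B via B→a: +{a}
  B via B→c S: +{c}
  S via S→B B: +{a,c}
  S via S→b A: +{b}
  FIRST[S]={a,b,c}  FIRST[A]={c}  FIRST[B]={a,c}
pass 2:
  A via A→B a: +{a}
  FIRST[S]={a,b,c}  FIRST[A]={a,c}  FIRST[B]={a,c}
pass 3: (no change)
  FIRST[S]={a,b,c}  FIRST[A]={a,c}  FIRST[B]={a,c}

FOLLOW sets:
FOLLOW(S) := {$}
[1]
  A→B a: FOLLOW(B) ⊇ FIRST(a) = {a}; new: +{a}
  B→c S: FOLLOW(S) ⊇ FOLLOW(B) ⊇ {a}; new: +{a}
  S→B B: FOLLOW(B) ⊇ FIRST(B) = {a,c}; new: +{c}
  S→B B: FOLLOW(B) ⊇ FOLLOW(S) ⊇ {$,a}; new: +{$}
  S→b A: FOLLOW(A) ⊇ FOLLOW(S) ⊇ {$,a}; new: +{$,a}
  FOLLOW(S)={$,a}  FOLLOW(A)={$,a}  FOLLOW(B)={$,a,c}
[2]
  B→c S: FOLLOW(S) ⊇ FOLLOW(B) ⊇ {$,a,c}; new: +{c}
  S→b A: FOLLOW(A) ⊇ FOLLOW(S) ⊇ {$,a,c}; new: +{c}
  FOLLOW(S)={$,a,c}  FOLLOW(A)={$,a,c}  FOLLOW(B)={$,a,c}
[3] done
  FOLLOW(S)={$,a,c}  FOLLOW(A)={$,a,c}  FOLLOW(B)={$,a,c}

FOLLOW(B) = ["$", "a", "c"]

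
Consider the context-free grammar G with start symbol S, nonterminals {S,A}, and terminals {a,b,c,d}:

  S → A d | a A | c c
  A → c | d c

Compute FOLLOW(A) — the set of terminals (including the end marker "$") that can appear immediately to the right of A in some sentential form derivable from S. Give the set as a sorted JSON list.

FIRST sets, iterate to fixpoint:
[1]
  A via A→c: +{c}
  A via A→d c: +{d}
  S via S→A d: +{c,d}
  S via S→a A: +{a}
  S: {a,c,d}  A: {c,d}
[2] (stable)
  S: {a,c,d}  A: {c,d}

FOLLOW sets:
initialize: $ ∈ FOLLOW(S)
iter 1:
  S→A d: FOLLOW(A) ⊇ FIRST(d) = {d}; new: +{d}
  S→a A: FOLLOW(A) ⊇ FOLLOW(S) ⊇ {$}; new: +{$}
  S: {$}  A: {$,d}
iter 2: (stable)
  S: {$}  A: {$,d}

FOLLOW(A) = ["$", "d"]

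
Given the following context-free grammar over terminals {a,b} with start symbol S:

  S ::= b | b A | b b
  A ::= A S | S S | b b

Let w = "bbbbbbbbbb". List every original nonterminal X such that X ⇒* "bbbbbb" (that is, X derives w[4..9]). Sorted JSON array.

CNF form of G:
  S -> T0 A | T0 T0 | b
  A -> A S | S S | T0 T0
  T0 -> b

CYK fill — only the sub-triangle for w[4..9]:
  cell(4,4) b: {S,T0}  orig:{S}
  cell(5,5) b: {S,T0}  orig:{S}
  cell(6,6) b: {S,T0}  orig:{S}
  cell(7,7) b: {S,T0}  orig:{S}
  cell(8,8) b: {S,T0}  orig:{S}
  cell(9,9) b: {S,T0}  orig:{S}
  cell(4,5) bb: {A,S}
  cell(5,6) bb: {A,S}
  cell(6,7) bb: {A,S}
  cell(7,8) bb: {A,S}
  cell(8,9) bb: {A,S}
  cell(4,6) bbb: {A,S}
  cell(5,7) bbb: {A,S}
  cell(6,8) bbb: {A,S}
  cell(7,9) bbb: {A,S}
  cell(4,7) bbbb: {A,S}
  cell(5,8) bbbb: {A,S}
  cell(6,9) bbbb: {A,S}
  cell(4,8) bbbbb: {A,S}
  cell(5,9) bbbbb: {A,S}
  cell(4,9) bbbbbb: {A,S}

Original NTs in T[4,9] deriving "bbbbbb": ["A", "S"]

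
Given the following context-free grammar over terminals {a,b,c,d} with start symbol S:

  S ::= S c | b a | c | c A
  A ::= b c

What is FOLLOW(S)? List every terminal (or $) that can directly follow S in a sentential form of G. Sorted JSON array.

FIRST iteration:
iter 1:
  A via A→b c: +{b}
  S via S→b a: +{b}
  S via S→c: +{c}
  FIRST[S]={b,c}  FIRST[A]={b}
iter 2: (no change)
  FIRST[S]={b,c}  FIRST[A]={b}

FOLLOW iteration:
seed FOLLOW(S) with $
round 1:
  S→S c: FOLLOW(S) ⊇ FIRST(c) = {c}; new: +{c}
  S→c A: FOLLOW(A) ⊇ FOLLOW(S) ⊇ {$,c}; new: +{$,c}
  FOLLOW[S]={$,c}  FOLLOW[A]={$,c}
round 2: — fixpoint
  FOLLOW[S]={$,c}  FOLLOW[A]={$,c}

FOLLOW(S) = ["$", "c"]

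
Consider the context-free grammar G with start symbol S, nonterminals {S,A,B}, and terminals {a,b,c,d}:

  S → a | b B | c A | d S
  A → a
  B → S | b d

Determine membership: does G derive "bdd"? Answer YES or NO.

Convert to CNF:
  S -> T0 B | T1 S | T2 A | a
  A -> a
  B -> T0 B | T0 T1 | T1 S | T2 A | a
  T0 -> b
  T1 -> d
  T2 -> c

CYK table (by increasing span):
  cell(0,0) b: {T0}  orig:{}
  cell(1,1) d: {T1}  orig:{}
  cell(2,2) d: {T1}  orig:{}
  cell(0,1) bd: {B}
  cell(1,2) dd: ∅
  cell(0,2) bdd: ∅

S ∉ T[0,2] ⇒ NO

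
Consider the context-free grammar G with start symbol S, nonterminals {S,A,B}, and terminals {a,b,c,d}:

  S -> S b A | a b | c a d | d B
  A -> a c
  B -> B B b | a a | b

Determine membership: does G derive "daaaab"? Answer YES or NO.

CNF form of G:
  S -> S X5 | T0 T2 | T1 X6 | T3 B
  A -> T0 T1
  B -> B X4 | T0 T0 | b
  T0 -> a
  T1 -> c
  T2 -> b
  T3 -> d
  X4 -> B T2
  X5 -> T2 A
  X6 -> T0 T3

CYK table (by increasing span):
  cell(0,0) d: {T3}  orig:{}
  cell(1,1) a: {T0}  orig:{}
  cell(2,2) a: {T0}  orig:{}
  cell(3,3) a: {T0}  orig:{}
  cell(4,4) a: {T0}  orig:{}
  cell(5,5) b: {B,T2}  orig:{B}
  cell(0,1) da: ∅
  cell(1,2) aa: {B}
  cell(2,3) aa: {B}
  cell(3,4) aa: {B}
  cell(4,5) ab: {S}
  cell(0,2) daa: {S}
  cell(1,3) aaa: ∅
  cell(2,4) aaa: ∅
  cell(3,5) aab: {X4}  orig:{}
  cell(0,3) daaa: ∅
  cell(1,4) aaaa: ∅
  cell(2,5) aaab: ∅
  cell(0,4) daaaa: ∅
  cell(1,5) aaaab: {B}
  cell(0,5) daaaab: {S}

S ∈ T[0,5] ⇒ YES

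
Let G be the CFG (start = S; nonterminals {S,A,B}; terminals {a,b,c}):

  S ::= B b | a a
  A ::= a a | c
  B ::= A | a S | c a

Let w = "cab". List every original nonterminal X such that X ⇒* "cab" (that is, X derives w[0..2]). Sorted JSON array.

Convert to CNF:
  S -> B T2 | T0 T0
  A -> T0 T0 | c
  B -> T0 S | T0 T0 | T1 T0 | c
  T0 -> a
  T1 -> c
  T2 -> b

Fill CYK table bottom-up (cells [i..j] with 0 ≤ i ≤ j ≤ 2 only):
  cell(0,0) c: {A,B,T1}  orig:{A,B}
  cell(1,1) a: {T0}  orig:{}
  cell(2,2) b: {T2}  orig:{}
  cell(0,1) ca: {B}
  cell(1,2) ab: ∅
  cell(0,2) cab: {S}

Original NTs in T[0,2] deriving "cab": ["S"]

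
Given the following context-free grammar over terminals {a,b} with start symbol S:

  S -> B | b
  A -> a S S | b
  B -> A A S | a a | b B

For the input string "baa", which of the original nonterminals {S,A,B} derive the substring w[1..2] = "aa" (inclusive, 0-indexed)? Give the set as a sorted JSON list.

Convert to CNF:
  S -> A X4 | T0 T0 | T1 B | b
  A -> T0 X2 | b
  B -> A X3 | T0 T0 | T1 B
  T0 -> a
  T1 -> b
  X2 -> S S
  X3 -> A S
  X4 -> A S

Fill CYK table bottom-up (cells [i..j] with 1 ≤ i ≤ j ≤ 2 only):
  [1..1]={T0}  "a"  orig:{}
  [2..2]={T0}  "a"  orig:{}
  [1..2]={B,S}  "aa"

Original NTs in T[1,2] deriving "aa": ["B", "S"]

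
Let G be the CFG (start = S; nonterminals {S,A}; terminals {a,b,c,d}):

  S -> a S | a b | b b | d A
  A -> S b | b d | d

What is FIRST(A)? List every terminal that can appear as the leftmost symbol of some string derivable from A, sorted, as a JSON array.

FIRST sets, iterate to fixpoint:
round 1:
  A via A→b d: +{b}
  A via A→d: +{d}
  S via S→a S: +{a}
  S via S→b b: +{b}
  S via S→d A: +{d}
  FIRST(S)={a,b,d}  FIRST(A)={b,d}
round 2:
  A via A→S b: +{a}
  FIRST(S)={a,b,d}  FIRST(A)={a,b,d}
round 3: done
  FIRST(S)={a,b,d}  FIRST(A)={a,b,d}

FIRST(A) = ["a", "b", "d"]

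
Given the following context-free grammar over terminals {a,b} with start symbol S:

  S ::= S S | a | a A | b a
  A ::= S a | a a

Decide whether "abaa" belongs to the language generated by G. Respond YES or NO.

Convert to CNF:
  S -> S S | T0 A | T1 T0 | a
  A -> S T0 | T0 T0
  T0 -> a
  T1 -> b

CYK fill:
  [0..0]={S,T0}  "a"  orig:{S}
  [1..1]={T1}  "b"  orig:{}
  [2..2]={S,T0}  "a"  orig:{S}
  [3..3]={S,T0}  "a"  orig:{S}
  [0..1]=∅  "ab"
  [1..2]={S}  "ba"
  [2..3]={A,S}  "aa"
  [0..2]={S}  "aba"
  [1..3]={A,S}  "baa"
  [0..3]={A,S}  "abaa"

S ∈ T[0,3] ⇒ YES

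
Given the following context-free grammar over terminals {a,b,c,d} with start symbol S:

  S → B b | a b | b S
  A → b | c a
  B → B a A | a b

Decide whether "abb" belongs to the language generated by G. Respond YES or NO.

CNF form of G:
  S -> B T2 | T1 T2 | T2 S
  A -> T0 T1 | b
  B -> B X3 | T1 T2
  T0 -> c
  T1 -> a
  T2 -> b
  X3 -> T1 A

Fill CYK table bottom-up:
  cell(0,0) a: {T1}  orig:{}
  cell(1,1) b: {A,T2}  orig:{A}
  cell(2,2) b: {A,T2}  orig:{A}
  cell(0,1) ab: {B,S,X3}  orig:{B,S}
  cell(1,2) bb: ∅
  cell(0,2) abb: {S}

S ∈ T[0,2] ⇒ YES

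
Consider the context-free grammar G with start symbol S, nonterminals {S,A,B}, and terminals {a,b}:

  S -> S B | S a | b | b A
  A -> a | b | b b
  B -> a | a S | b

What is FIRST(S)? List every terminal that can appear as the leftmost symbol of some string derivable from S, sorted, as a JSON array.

Compute FIRST by fixpoint:
round 1:
  A via A→a: +{a}
  A via A→b: +{b}
  B via B→a: +{a}
  B via B→b: +{b}
  S via S→b: +{b}
  FIRST[S]={b}  FIRST[A]={a,b}  FIRST[B]={a,b}
round 2: (stable)
  FIRST[S]={b}  FIRST[A]={a,b}  FIRST[B]={a,b}

FIRST(S) = ["b"]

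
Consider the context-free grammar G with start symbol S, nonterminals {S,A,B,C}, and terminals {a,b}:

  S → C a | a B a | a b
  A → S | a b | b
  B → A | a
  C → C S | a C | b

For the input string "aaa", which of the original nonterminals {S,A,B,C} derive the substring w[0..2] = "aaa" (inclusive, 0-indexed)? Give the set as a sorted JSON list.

Convert to CNF:
  S -> C T0 | T0 T1 | T0 X4
  A -> C T0 | T0 T1 | T0 X2 | b
  B -> C T0 | T0 T1 | T0 X3 | a | b
  C -> C S | T0 C | b
  T0 -> a
  T1 -> b
  X2 -> B T0
  X3 -> B T0
  X4 -> B T0

Fill CYK table bottom-up, restricted to cells inside w[0..2]:
  T[0,0] 'a' = {B,T0}  orig:{B}
  T[1,1] 'a' = {B,T0}  orig:{B}
  T[2,2] 'a' = {B,T0}  orig:{B}
  T[0,1] 'aa' = {X2,X3,X4}  orig:{}
  T[1,2] 'aa' = {X2,X3,X4}  orig:{}
  T[0,2] 'aaa' = {A,B,S}

Original NTs in T[0,2] deriving "aaa": ["A", "B", "S"]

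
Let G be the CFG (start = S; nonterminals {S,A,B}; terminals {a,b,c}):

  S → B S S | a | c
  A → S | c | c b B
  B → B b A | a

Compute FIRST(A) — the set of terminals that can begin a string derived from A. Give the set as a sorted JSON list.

Compute FIRST by fixpoint:
iter 1:
  A via A→c: +{c}
  B via B→a: +{a}
  S via S→B S S: +{a}
  S via S→c: +{c}
  S: {a,c}  A: {c}  B: {a}
iter 2:
  A via A→S: +{a}
  S: {a,c}  A: {a,c}  B: {a}
iter 3: done
  S: {a,c}  A: {a,c}  B: {a}

FIRST(A) = ["a", "c"]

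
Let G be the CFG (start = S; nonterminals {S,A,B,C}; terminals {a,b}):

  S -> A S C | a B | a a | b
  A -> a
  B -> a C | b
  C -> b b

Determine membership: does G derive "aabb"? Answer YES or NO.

CNF form of G:
  S -> A X2 | T0 B | T0 T0 | b
  A -> a
  B -> T0 C | b
  C -> T1 T1
  T0 -> a
  T1 -> b
  X2 -> S C

CYK table (by increasing span):
  T[0,0] 'a' = {A,T0}  orig:{A}
  T[1,1] 'a' = {A,T0}  orig:{A}
  T[2,2] 'b' = {B,S,T1}  orig:{B,S}
  T[3,3] 'b' = {B,S,T1}  orig:{B,S}
  T[0,1] 'aa' = {S}
  T[1,2] 'ab' = {S}
  T[2,3] 'bb' = {C}
  T[0,2] 'aab' = ∅
  T[1,3] 'abb' = {B}
  T[0,3] 'aabb' = {S,X2}  orig:{S}

S ∈ T[0,3] ⇒ YES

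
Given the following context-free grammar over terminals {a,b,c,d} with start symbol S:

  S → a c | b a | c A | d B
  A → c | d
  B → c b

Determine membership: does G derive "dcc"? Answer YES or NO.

CNF form of G:
  S -> T0 A | T1 T2 | T2 T0 | T3 B
  A -> c | d
  B -> T0 T1
  T0 -> c
  T1 -> b
  T2 -> a
  T3 -> d

CYK fill:
  T[0,0] 'd' = {A,T3}  orig:{A}
  T[1,1] 'c' = {A,T0}  orig:{A}
  T[2,2] 'c' = {A,T0}  orig:{A}
  T[0,1] 'dc' = ∅
  T[1,2] 'cc' = {S}
  T[0,2] 'dcc' = ∅

S ∉ T[0,2] ⇒ NO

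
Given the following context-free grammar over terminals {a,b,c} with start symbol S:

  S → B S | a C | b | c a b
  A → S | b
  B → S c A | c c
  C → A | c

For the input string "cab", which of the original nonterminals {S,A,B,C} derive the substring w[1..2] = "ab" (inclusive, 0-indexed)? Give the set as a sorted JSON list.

Convert to CNF:
  S -> B S | T0 C | T1 X6 | b
  A -> B S | T0 C | T1 X3 | b
  B -> S X4 | T1 T1
  C -> B S | T0 C | T1 X5 | b | c
  T0 -> a
  T1 -> c
  T2 -> b
  X3 -> T0 T2
  X4 -> T1 A
  X5 -> T0 T2
  X6 -> T0 T2

Fill CYK table bottom-up — only the sub-triangle for w[1..2]:
  [1..1]={T0}  "a"  orig:{}
  [2..2]={A,C,S,T2}  "b"  orig:{A,C,S}
  [1..2]={A,C,S,X3,X5,X6}  "ab"  orig:{A,C,S}

Original NTs in T[1,2] deriving "ab": ["A", "C", "S"]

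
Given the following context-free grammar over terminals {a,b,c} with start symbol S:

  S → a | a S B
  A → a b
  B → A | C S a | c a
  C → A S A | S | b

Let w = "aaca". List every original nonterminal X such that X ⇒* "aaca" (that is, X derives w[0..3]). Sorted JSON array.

CNF form of G:
  S -> T0 X6 | a
  A -> T0 T1
  B -> C X3 | T0 T1 | T2 T0
  C -> A X4 | T0 X5 | a | b
  T0 -> a
  T1 -> b
  T2 -> c
  X3 -> S T0
  X4 -> S A
  X5 -> S B
  X6 -> S B

CYK table (by increasing span), restricted to cells inside w[0..3]:
  [0..0]={C,S,T0}  "a"  orig:{C,S}
  [1..1]={C,S,T0}  "a"  orig:{C,S}
  [2..2]={T2}  "c"  orig:{}
  [3..3]={C,S,T0}  "a"  orig:{C,S}
  [0..1]={X3}  "aa"  orig:{}
  [1..2]=∅  "ac"
  [2..3]={B}  "ca"
  [0..2]=∅  "aac"
  [1..3]={X5,X6}  "aca"  orig:{}
  [0..3]={C,S}  "aaca"

Original NTs in T[0,3] deriving "aaca": ["C", "S"]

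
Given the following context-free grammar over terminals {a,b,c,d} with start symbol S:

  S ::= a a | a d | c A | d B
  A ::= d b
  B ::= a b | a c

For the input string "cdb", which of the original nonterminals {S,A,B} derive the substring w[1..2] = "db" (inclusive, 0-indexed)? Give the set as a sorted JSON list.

CNF form of G:
  S -> T0 B | T2 T0 | T2 T2 | T3 A
  A -> T0 T1
  B -> T2 T1 | T2 T3
  T0 -> d
  T1 -> b
  T2 -> a
  T3 -> c

CYK table (by increasing span), restricted to cells inside w[1..2]:
  [1..1]={T0}  "d"  orig:{}
  [2..2]={T1}  "b"  orig:{}
  [1..2]={A}  "db"

Original NTs in T[1,2] deriving "db": ["A"]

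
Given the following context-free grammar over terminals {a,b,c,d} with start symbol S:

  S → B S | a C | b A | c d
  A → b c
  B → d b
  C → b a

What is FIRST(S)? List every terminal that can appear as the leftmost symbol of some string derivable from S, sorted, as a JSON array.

FIRST sets, iterate to fixpoint:
pass 1:
  A via A→b c: +{b}
  B via B→d b: +{d}
  C via C→b a: +{b}
  S via S→B S: +{d}
  S via S→a C: +{a}
  S via S→b A: +{b}
  S via S→c d: +{c}
  FIRST[S]={a,b,c,d}  FIRST[A]={b}  FIRST[B]={d}  FIRST[C]={b}
pass 2: (no change)
  FIRST[S]={a,b,c,d}  FIRST[A]={b}  FIRST[B]={d}  FIRST[C]={b}

FIRST(S) = ["a", "b", "c", "d"]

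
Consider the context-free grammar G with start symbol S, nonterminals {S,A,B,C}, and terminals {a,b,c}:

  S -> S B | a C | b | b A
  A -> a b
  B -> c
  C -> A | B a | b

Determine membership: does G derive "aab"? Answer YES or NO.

CNF form of G:
  S -> S B | T0 C | T1 A | b
  A -> T0 T1
  B -> c
  C -> B T0 | T0 T1 | b
  T0 -> a
  T1 -> b

CYK table (by increasing span):
  cell(0,0) a: {T0}  orig:{}
  cell(1,1) a: {T0}  orig:{}
  cell(2,2) b: {C,S,T1}  orig:{C,S}
  cell(0,1) aa: ∅
  cell(1,2) ab: {A,C,S}
  cell(0,2) aab: {S}

S ∈ T[0,2] ⇒ YES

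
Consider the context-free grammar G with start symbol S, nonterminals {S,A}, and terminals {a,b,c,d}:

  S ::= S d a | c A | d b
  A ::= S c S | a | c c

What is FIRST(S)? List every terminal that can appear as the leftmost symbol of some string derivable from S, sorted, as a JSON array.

FIRST iteration:
pass 1:
  A via A→a: +{a}
  A via A→c c: +{c}
  S via S→c A: +{c}
  S via S→d b: +{d}
  FIRST(S)={c,d}  FIRST(A)={a,c}
pass 2:
  A via A→S c S: +{d}
  FIRST(S)={c,d}  FIRST(A)={a,c,d}
pass 3: done
  FIRST(S)={c,d}  FIRST(A)={a,c,d}

FIRST(S) = ["c", "d"]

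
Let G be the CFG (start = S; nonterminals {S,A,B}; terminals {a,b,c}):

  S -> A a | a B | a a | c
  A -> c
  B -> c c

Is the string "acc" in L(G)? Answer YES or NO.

CNF form of G:
  S -> A T1 | T1 B | T1 T1 | c
  A -> c
  B -> T0 T0
  T0 -> c
  T1 -> a

CYK table (by increasing span):
  cell(0,0) a: {T1}  orig:{}
  cell(1,1) c: {A,S,T0}  orig:{A,S}
  cell(2,2) c: {A,S,T0}  orig:{A,S}
  cell(0,1) ac: ∅
  cell(1,2) cc: {B}
  cell(0,2) acc: {S}

S ∈ T[0,2] ⇒ YES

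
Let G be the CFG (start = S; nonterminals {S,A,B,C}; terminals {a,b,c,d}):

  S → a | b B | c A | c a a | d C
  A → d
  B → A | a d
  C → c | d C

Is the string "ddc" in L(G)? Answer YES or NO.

CNF form of G:
  S -> T1 C | T2 B | T3 A | T3 X4 | a
  A -> d
  B -> T0 T1 | d
  C -> T1 C | c
  T0 -> a
  T1 -> d
  T2 -> b
  T3 -> c
  X4 -> T0 T0

CYK table (by increasing span):
  T[0,0] 'd' = {A,B,T1}  orig:{A,B}
  T[1,1] 'd' = {A,B,T1}  orig:{A,B}
  T[2,2] 'c' = {C,T3}  orig:{C}
  T[0,1] 'dd' = ∅
  T[1,2] 'dc' = {C,S}
  T[0,2] 'ddc' = {C,S}

S ∈ T[0,2] ⇒ YES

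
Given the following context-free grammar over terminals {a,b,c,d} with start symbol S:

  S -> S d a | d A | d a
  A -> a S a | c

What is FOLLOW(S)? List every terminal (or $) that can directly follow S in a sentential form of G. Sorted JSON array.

FIRST sets, iterate to fixpoint:
pass 1:
  A via A→a S a: +{a}
  A via A→c: +{c}
  S via S→d A: +{d}
  FIRST[S]={d}  FIRST[A]={a,c}
pass 2: (no change)
  FIRST[S]={d}  FIRST[A]={a,c}

FOLLOW iteration:
initialize: $ ∈ FOLLOW(S)
iter 1:
  A→a S a: FOLLOW(S) ⊇ FIRST(a) = {a}; new: +{a}
  S→S d a: FOLLOW(S) ⊇ FIRST(d) = {d}; new: +{d}
  S→d A: FOLLOW(A) ⊇ FOLLOW(S) ⊇ {$,a,d}; new: +{$,a,d}
  FOLLOW[S]={$,a,d}  FOLLOW[A]={$,a,d}
iter 2: — fixpoint
  FOLLOW[S]={$,a,d}  FOLLOW[A]={$,a,d}

FOLLOW(S) = ["$", "a", "d"]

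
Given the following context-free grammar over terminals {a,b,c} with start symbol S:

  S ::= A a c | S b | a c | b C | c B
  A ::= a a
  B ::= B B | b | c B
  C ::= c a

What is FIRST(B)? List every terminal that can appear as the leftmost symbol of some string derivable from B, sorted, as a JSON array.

Compute FIRST by fixpoint:
iter 1:
  A via A→a a: +{a}
  B via B→b: +{b}
  B via B→c B: +{c}
  C via C→c a: +{c}
  S via S→A a c: +{a}
  S via S→b C: +{b}
  S via S→c B: +{c}
  S: {a,b,c}  A: {a}  B: {b,c}  C: {c}
iter 2: — fixpoint
  S: {a,b,c}  A: {a}  B: {b,c}  C: {c}

FIRST(B) = ["b", "c"]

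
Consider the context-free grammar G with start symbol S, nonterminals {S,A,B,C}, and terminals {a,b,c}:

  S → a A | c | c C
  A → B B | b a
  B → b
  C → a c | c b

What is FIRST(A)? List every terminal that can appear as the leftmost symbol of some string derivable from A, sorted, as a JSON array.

Compute FIRST by fixpoint:
pass 1:
  A via A→b a: +{b}
  B via B→b: +{b}
  C via C→a c: +{a}
  C via C→c b: +{c}
  S via S→a A: +{a}
  S via S→c: +{c}
  FIRST(S)={a,c}  FIRST(A)={b}  FIRST(B)={b}  FIRST(C)={a,c}
pass 2: — fixpoint
  FIRST(S)={a,c}  FIRST(A)={b}  FIRST(B)={b}  FIRST(C)={a,c}

FIRST(A) = ["b"]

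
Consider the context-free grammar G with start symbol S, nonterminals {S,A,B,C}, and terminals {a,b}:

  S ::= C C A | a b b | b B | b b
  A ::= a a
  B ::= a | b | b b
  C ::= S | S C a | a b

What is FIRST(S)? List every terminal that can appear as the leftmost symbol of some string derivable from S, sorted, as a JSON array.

FIRST sets, iterate to fixpoint:
round 1:
  A via A→a a: +{a}
  B via B→a: +{a}
  B via B→b: +{b}
  C via C→a b: +{a}
  S via S→C C A: +{a}
  S via S→b B: +{b}
  FIRST[S]={a,b}  FIRST[A]={a}  FIRST[B]={a,b}  FIRST[C]={a}
round 2:
  C via C→S: +{b}
  FIRST[S]={a,b}  FIRST[A]={a}  FIRST[B]={a,b}  FIRST[C]={a,b}
round 3: done
  FIRST[S]={a,b}  FIRST[A]={a}  FIRST[B]={a,b}  FIRST[C]={a,b}

FIRST(S) = ["a", "b"]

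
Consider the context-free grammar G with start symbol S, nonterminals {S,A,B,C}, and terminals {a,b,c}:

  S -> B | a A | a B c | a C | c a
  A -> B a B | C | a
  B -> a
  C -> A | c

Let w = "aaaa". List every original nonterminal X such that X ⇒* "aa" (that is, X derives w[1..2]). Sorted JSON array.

Convert to CNF:
  S -> T0 A | T0 C | T0 X4 | T1 T0 | a
  A -> B X2 | a | c
  B -> a
  C -> B X3 | a | c
  T0 -> a
  T1 -> c
  X2 -> T0 B
  X3 -> T0 B
  X4 -> B T1

CYK fill (cells [i..j] with 1 ≤ i ≤ j ≤ 2 only):
  [1..1]={A,B,C,S,T0}  "a"  orig:{A,B,C,S}
  [2..2]={A,B,C,S,T0}  "a"  orig:{A,B,C,S}
  [1..2]={S,X2,X3}  "aa"  orig:{S}

Original NTs in T[1,2] deriving "aa": ["S"]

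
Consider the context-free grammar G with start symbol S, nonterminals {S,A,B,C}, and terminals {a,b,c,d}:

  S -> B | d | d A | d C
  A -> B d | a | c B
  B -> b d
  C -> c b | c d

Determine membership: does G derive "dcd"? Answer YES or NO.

CNF form of G:
  S -> T0 A | T0 C | T2 T0 | d
  A -> B T0 | T1 B | a
  B -> T2 T0
  C -> T1 T0 | T1 T2
  T0 -> d
  T1 -> c
  T2 -> b

CYK fill:
  cell(0,0) d: {S,T0}  orig:{S}
  cell(1,1) c: {T1}  orig:{}
  cell(2,2) d: {S,T0}  orig:{S}
  cell(0,1) dc: ∅
  cell(1,2) cd: {C}
  cell(0,2) dcd: {S}

S ∈ T[0,2] ⇒ YES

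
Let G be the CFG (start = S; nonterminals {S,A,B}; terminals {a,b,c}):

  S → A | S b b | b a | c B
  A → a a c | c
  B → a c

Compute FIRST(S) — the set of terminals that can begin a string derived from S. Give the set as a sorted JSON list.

FIRST sets, iterate to fixpoint:
[1]
  A via A→a a c: +{a}
  A via A→c: +{c}
  B via B→a c: +{a}
  S via S→A: +{a,c}
  S via S→b a: +{b}
  S: {a,b,c}  A: {a,c}  B: {a}
[2] (stable)
  S: {a,b,c}  A: {a,c}  B: {a}

FIRST(S) = ["a", "b", "c"]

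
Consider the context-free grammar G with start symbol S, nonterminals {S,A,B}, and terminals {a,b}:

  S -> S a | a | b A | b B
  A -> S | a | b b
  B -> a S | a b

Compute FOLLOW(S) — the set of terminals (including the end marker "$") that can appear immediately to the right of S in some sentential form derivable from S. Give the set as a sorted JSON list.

FIRST sets, iterate to fixpoint:
[1]
  A via A→a: +{a}
  A via A→b b: +{b}
  B via B→a S: +{a}
  S via S→a: +{a}
  S via S→b A: +{b}
  FIRST(S)={a,b}  FIRST(A)={a,b}  FIRST(B)={a}
[2] (stable)
  FIRST(S)={a,b}  FIRST(A)={a,b}  FIRST(B)={a}

FOLLOW sets:
initialize: $ ∈ FOLLOW(S)
[1]
  S→S a: FOLLOW(S) ⊇ FIRST(a) = {a}; new: +{a}
  S→b A: FOLLOW(A) ⊇ FOLLOW(S) ⊇ {$,a}; new: +{$,a}
  S→b B: FOLLOW(B) ⊇ FOLLOW(S) ⊇ {$,a}; new: +{$,a}
  FOLLOW[S]={$,a}  FOLLOW[A]={$,a}  FOLLOW[B]={$,a}
[2] done
  FOLLOW[S]={$,a}  FOLLOW[A]={$,a}  FOLLOW[B]={$,a}

FOLLOW(S) = ["$", "a"]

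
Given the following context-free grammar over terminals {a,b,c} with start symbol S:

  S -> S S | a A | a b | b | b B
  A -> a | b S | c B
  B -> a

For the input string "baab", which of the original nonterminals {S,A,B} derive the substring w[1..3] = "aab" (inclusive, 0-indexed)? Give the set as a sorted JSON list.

CNF form of G:
  S -> S S | T0 B | T2 A | T2 T0 | b
  A -> T0 S | T1 B | a
  B -> a
  T0 -> b
  T1 -> c
  T2 -> a

Fill CYK table bottom-up (cells [i..j] with 1 ≤ i ≤ j ≤ 3 only):
  [1..1]={A,B,T2}  "a"  orig:{A,B}
  [2..2]={A,B,T2}  "a"  orig:{A,B}
  [3..3]={S,T0}  "b"  orig:{S}
  [1..2]={S}  "aa"
  [2..3]={S}  "ab"
  [1..3]={S}  "aab"

Original NTs in T[1,3] deriving "aab": ["S"]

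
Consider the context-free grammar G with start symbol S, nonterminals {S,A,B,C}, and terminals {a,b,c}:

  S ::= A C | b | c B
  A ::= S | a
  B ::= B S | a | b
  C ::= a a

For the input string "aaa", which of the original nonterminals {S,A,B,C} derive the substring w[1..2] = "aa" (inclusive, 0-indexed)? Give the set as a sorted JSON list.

CNF form of G:
  S -> A C | T0 B | b
  A -> A C | T0 B | a | b
  B -> B S | a | b
  C -> T1 T1
  T0 -> c
  T1 -> a

CYK table (by increasing span), restricted to cells inside w[1..2]:
  [1..1]={A,B,T1}  "a"  orig:{A,B}
  [2..2]={A,B,T1}  "a"  orig:{A,B}
  [1..2]={C}  "aa"

Original NTs in T[1,2] deriving "aa": ["C"]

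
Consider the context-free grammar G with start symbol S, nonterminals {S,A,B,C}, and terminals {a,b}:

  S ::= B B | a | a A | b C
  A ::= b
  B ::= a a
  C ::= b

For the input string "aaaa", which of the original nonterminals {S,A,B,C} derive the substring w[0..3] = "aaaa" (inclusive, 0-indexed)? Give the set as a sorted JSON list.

Convert to CNF:
  S -> B B | T0 A | T1 C | a
  A -> b
  B -> T0 T0
  C -> b
  T0 -> a
  T1 -> b

CYK table (by increasing span) (cells [i..j] with 0 ≤ i ≤ j ≤ 3 only):
  T[0,0] 'a' = {S,T0}  orig:{S}
  T[1,1] 'a' = {S,T0}  orig:{S}
  T[2,2] 'a' = {S,T0}  orig:{S}
  T[3,3] 'a' = {S,T0}  orig:{S}
  T[0,1] 'aa' = {B}
  T[1,2] 'aa' = {B}
  T[2,3] 'aa' = {B}
  T[0,2] 'aaa' = ∅
  T[1,3] 'aaa' = ∅
  T[0,3] 'aaaa' = {S}

Original NTs in T[0,3] deriving "aaaa": ["S"]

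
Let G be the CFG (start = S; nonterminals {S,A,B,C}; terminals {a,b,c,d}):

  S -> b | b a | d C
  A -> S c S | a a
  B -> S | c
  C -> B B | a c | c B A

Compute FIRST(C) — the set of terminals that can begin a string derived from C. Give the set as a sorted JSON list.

FIRST sets, iterate to fixpoint:
pass 1:
  A via A→a a: +{a}
  B via B→c: +{c}
  C via C→B B: +{c}
  C via C→a c: +{a}
  S via S→b: +{b}
  S via S→d C: +{d}
  FIRST[S]={b,d}  FIRST[A]={a}  FIRST[B]={c}  FIRST[C]={a,c}
pass 2:
  A via A→S c S: +{b,d}
  B via B→S: +{b,d}
  C via C→B B: +{b,d}
  FIRST[S]={b,d}  FIRST[A]={a,b,d}  FIRST[B]={b,c,d}  FIRST[C]={a,b,c,d}
pass 3: (no change)
  FIRST[S]={b,d}  FIRST[A]={a,b,d}  FIRST[B]={b,c,d}  FIRST[C]={a,b,c,d}

FIRST(C) = ["a", "b", "c", "d"]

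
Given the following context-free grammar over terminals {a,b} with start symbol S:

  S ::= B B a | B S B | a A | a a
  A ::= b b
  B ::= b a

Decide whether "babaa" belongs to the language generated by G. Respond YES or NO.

Convert to CNF:
  S -> B X2 | B X3 | T1 A | T1 T1
  A -> T0 T0
  B -> T0 T1
  T0 -> b
  T1 -> a
  X2 -> B T1
  X3 -> S B

CYK fill:
  [0..0]={T0}  "b"  orig:{}
  [1..1]={T1}  "a"  orig:{}
  [2..2]={T0}  "b"  orig:{}
  [3..3]={T1}  "a"  orig:{}
  [4..4]={T1}  "a"  orig:{}
  [0..1]={B}  "ba"
  [1..2]=∅  "ab"
  [2..3]={B}  "ba"
  [3..4]={S}  "aa"
  [0..2]=∅  "bab"
  [1..3]=∅  "aba"
  [2..4]={X2}  "baa"  orig:{}
  [0..3]=∅  "baba"
  [1..4]=∅  "abaa"
  [0..4]={S}  "babaa"

S ∈ T[0,4] ⇒ YES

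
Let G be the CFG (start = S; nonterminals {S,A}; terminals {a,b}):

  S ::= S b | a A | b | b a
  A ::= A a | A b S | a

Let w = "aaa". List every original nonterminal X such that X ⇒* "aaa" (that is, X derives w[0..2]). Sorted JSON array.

CNF form of G:
  S -> S T1 | T0 A | T1 T0 | b
  A -> A T0 | A X2 | a
  T0 -> a
  T1 -> b
  X2 -> T1 S

Fill CYK table bottom-up (cells [i..j] with 0 ≤ i ≤ j ≤ 2 only):
  T[0,0] 'a' = {A,T0}  orig:{A}
  T[1,1] 'a' = {A,T0}  orig:{A}
  T[2,2] 'a' = {A,T0}  orig:{A}
  T[0,1] 'aa' = {A,S}
  T[1,2] 'aa' = {A,S}
  T[0,2] 'aaa' = {A,S}

Original NTs in T[0,2] deriving "aaa": ["A", "S"]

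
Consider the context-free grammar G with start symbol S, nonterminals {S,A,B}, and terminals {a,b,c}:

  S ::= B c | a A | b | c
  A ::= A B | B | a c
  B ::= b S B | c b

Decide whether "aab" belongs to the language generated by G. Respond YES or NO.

CNF form of G:
  S -> B T1 | T0 A | b | c
  A -> A B | T0 T1 | T1 T2 | T2 X3
  B -> T1 T2 | T2 X4
  T0 -> a
  T1 -> c
  T2 -> b
  X3 -> S B
  X4 -> S B

CYK table (by increasing span):
  T[0,0] 'a' = {T0}  orig:{}
  T[1,1] 'a' = {T0}  orig:{}
  T[2,2] 'b' = {S,T2}  orig:{S}
  T[0,1] 'aa' = ∅
  T[1,2] 'ab' = ∅
  T[0,2] 'aab' = ∅

S ∉ T[0,2] ⇒ NO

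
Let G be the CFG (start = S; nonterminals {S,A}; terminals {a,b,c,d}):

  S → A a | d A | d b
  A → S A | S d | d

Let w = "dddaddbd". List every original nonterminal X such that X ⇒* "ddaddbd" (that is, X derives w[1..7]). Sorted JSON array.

CNF form of G:
  S -> A T1 | T0 A | T0 T2
  A -> S A | S T0 | d
  T0 -> d
  T1 -> a
  T2 -> b

Fill CYK table bottom-up — only the sub-triangle for w[1..7]:
  [1..1]={A,T0}  "d"  orig:{A}
  [2..2]={A,T0}  "d"  orig:{A}
  [3..3]={T1}  "a"  orig:{}
  [4..4]={A,T0}  "d"  orig:{A}
  [5..5]={A,T0}  "d"  orig:{A}
  [6..6]={T2}  "b"  orig:{}
  [7..7]={A,T0}  "d"  orig:{A}
  [1..2]={S}  "dd"
  [2..3]={S}  "da"
  [3..4]=∅  "ad"
  [4..5]={S}  "dd"
  [5..6]={S}  "db"
  [6..7]=∅  "bd"
  [1..3]=∅  "dda"
  [2..4]={A}  "dad"
  [3..5]=∅  "add"
  [4..6]=∅  "ddb"
  [5..7]={A}  "dbd"
  [1..4]={S}  "ddad"
  [2..5]=∅  "dadd"
  [3..6]=∅  "addb"
  [4..7]={S}  "ddbd"
  [1..5]={A}  "ddadd"
  [2..6]=∅  "daddb"
  [3..7]=∅  "addbd"
  [1..6]=∅  "ddaddb"
  [2..7]=∅  "daddbd"
  [1..7]={A}  "ddaddbd"

Original NTs in T[1,7] deriving "ddaddbd": ["A"]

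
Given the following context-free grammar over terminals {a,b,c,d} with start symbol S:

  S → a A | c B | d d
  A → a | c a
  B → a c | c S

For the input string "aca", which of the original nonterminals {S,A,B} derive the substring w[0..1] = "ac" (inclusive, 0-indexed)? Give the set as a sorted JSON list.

CNF form of G:
  S -> T0 B | T1 A | T2 T2
  A -> T0 T1 | a
  B -> T0 S | T1 T0
  T0 -> c
  T1 -> a
  T2 -> d

CYK fill, restricted to cells inside w[0..1]:
  [0..0]={A,T1}  "a"  orig:{A}
  [1..1]={T0}  "c"  orig:{}
  [0..1]={B}  "ac"

Original NTs in T[0,1] deriving "ac": ["B"]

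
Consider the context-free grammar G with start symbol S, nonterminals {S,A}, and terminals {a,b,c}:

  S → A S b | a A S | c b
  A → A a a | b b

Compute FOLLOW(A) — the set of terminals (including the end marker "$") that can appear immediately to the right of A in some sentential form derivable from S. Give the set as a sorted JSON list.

FIRST sets, iterate to fixpoint:
pass 1:
  A via A→b b: +{b}
  S via S→A S b: +{b}
  S via S→a A S: +{a}
  S via S→c b: +{c}
  FIRST(S)={a,b,c}  FIRST(A)={b}
pass 2: — fixpoint
  FIRST(S)={a,b,c}  FIRST(A)={b}

FOLLOW sets:
initialize: $ ∈ FOLLOW(S)
pass 1:
  A→A a a: FOLLOW(A) ⊇ FIRST(a) = {a}; new: +{a}
  S→A S b: FOLLOW(A) ⊇ FIRST(S) = {a,b,c}; new: +{b,c}
  S→A S b: FOLLOW(S) ⊇ FIRST(b) = {b}; new: +{b}
  S: {$,b}  A: {a,b,c}
pass 2: done
  S: {$,b}  A: {a,b,c}

FOLLOW(A) = ["a", "b", "c"]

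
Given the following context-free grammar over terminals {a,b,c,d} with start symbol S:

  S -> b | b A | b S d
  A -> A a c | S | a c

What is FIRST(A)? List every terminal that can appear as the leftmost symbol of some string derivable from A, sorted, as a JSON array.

FIRST iteration:
pass 1:
  A via A→a c: +{a}
  S via S→b: +{b}
  S: {b}  A: {a}
pass 2:
  A via A→S: +{b}
  S: {b}  A: {a,b}
pass 3: (stable)
  S: {b}  A: {a,b}

FIRST(A) = ["a", "b"]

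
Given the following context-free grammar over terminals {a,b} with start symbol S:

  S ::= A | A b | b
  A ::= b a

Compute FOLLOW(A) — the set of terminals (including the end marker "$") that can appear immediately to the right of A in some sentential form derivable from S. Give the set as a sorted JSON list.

FIRST iteration:
round 1:
  A via A→b a: +{b}
  S via S→A: +{b}
  S: {b}  A: {b}
round 2: done
  S: {b}  A: {b}

Compute FOLLOW by fixpoint:
seed FOLLOW(S) with $
iter 1:
  S→A: FOLLOW(A) ⊇ FOLLOW(S) ⊇ {$}; new: +{$}
  S→A b: FOLLOW(A) ⊇ FIRST(b) = {b}; new: +{b}
  FOLLOW(S)={$}  FOLLOW(A)={$,b}
iter 2: — fixpoint
  FOLLOW(S)={$}  FOLLOW(A)={$,b}

FOLLOW(A) = ["$", "b"]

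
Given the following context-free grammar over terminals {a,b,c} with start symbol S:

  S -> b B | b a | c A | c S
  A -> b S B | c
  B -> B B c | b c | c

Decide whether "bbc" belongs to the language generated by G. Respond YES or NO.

Convert to CNF:
  S -> T0 B | T0 T2 | T1 A | T1 S
  A -> T0 X3 | c
  B -> B X4 | T0 T1 | c
  T0 -> b
  T1 -> c
  T2 -> a
  X3 -> S B
  X4 -> B T1

CYK fill:
  T[0,0] 'b' = {T0}  orig:{}
  T[1,1] 'b' = {T0}  orig:{}
  T[2,2] 'c' = {A,B,T1}  orig:{A,B}
  T[0,1] 'bb' = ∅
  T[1,2] 'bc' = {B,S}
  T[0,2] 'bbc' = {S}

S ∈ T[0,2] ⇒ YES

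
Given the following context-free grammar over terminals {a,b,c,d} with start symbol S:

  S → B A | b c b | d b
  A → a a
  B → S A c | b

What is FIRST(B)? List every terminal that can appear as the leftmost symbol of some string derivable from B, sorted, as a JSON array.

FIRST sets, iterate to fixpoint:
round 1:
  A via A→a a: +{a}
  B via B→b: +{b}
  S via S→B A: +{b}
  S via S→d b: +{d}
  FIRST(S)={b,d}  FIRST(A)={a}  FIRST(B)={b}
round 2:
  B via B→S A c: +{d}
  FIRST(S)={b,d}  FIRST(A)={a}  FIRST(B)={b,d}
round 3: (stable)
  FIRST(S)={b,d}  FIRST(A)={a}  FIRST(B)={b,d}

FIRST(B) = ["b", "d"]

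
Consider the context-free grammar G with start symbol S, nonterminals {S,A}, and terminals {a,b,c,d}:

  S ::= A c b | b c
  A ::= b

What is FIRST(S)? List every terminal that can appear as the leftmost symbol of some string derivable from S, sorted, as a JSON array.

FIRST iteration:
pass 1:
  A via A→b: +{b}
  S via S→A c b: +{b}
  S: {b}  A: {b}
pass 2: (no change)
  S: {b}  A: {b}

FIRST(S) = ["b"]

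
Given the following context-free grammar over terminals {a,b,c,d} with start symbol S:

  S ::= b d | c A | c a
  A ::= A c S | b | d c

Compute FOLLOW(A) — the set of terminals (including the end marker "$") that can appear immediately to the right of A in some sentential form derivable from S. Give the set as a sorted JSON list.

FIRST iteration:
[1]
  A via A→b: +{b}
  A via A→d c: +{d}
  S via S→b d: +{b}
  S via S→c A: +{c}
  FIRST(S)={b,c}  FIRST(A)={b,d}
[2] done
  FIRST(S)={b,c}  FIRST(A)={b,d}

FOLLOW sets:
FOLLOW(S) := {$}
iter 1:
  A→A c S: FOLLOW(A) ⊇ FIRST(c) = {c}; new: +{c}
  A→A c S: FOLLOW(S) ⊇ FOLLOW(A) ⊇ {c}; new: +{c}
  S→c A: FOLLOW(A) ⊇ FOLLOW(S) ⊇ {$,c}; new: +{$}
  FOLLOW[S]={$,c}  FOLLOW[A]={$,c}
iter 2: done
  FOLLOW[S]={$,c}  FOLLOW[A]={$,c}

FOLLOW(A) = ["$", "c"]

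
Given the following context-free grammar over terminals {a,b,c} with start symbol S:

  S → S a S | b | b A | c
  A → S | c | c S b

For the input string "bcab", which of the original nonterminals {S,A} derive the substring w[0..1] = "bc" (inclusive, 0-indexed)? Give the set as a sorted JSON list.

Convert to CNF:
  S -> S X5 | T1 A | b | c
  A -> S X3 | T1 A | T2 X4 | b | c
  T0 -> a
  T1 -> b
  T2 -> c
  X3 -> T0 S
  X4 -> S T1
  X5 -> T0 S

CYK table (by increasing span) — only the sub-triangle for w[0..1]:
  cell(0,0) b: {A,S,T1}  orig:{A,S}
  cell(1,1) c: {A,S,T2}  orig:{A,S}
  cell(0,1) bc: {A,S}

Original NTs in T[0,1] deriving "bc": ["A", "S"]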